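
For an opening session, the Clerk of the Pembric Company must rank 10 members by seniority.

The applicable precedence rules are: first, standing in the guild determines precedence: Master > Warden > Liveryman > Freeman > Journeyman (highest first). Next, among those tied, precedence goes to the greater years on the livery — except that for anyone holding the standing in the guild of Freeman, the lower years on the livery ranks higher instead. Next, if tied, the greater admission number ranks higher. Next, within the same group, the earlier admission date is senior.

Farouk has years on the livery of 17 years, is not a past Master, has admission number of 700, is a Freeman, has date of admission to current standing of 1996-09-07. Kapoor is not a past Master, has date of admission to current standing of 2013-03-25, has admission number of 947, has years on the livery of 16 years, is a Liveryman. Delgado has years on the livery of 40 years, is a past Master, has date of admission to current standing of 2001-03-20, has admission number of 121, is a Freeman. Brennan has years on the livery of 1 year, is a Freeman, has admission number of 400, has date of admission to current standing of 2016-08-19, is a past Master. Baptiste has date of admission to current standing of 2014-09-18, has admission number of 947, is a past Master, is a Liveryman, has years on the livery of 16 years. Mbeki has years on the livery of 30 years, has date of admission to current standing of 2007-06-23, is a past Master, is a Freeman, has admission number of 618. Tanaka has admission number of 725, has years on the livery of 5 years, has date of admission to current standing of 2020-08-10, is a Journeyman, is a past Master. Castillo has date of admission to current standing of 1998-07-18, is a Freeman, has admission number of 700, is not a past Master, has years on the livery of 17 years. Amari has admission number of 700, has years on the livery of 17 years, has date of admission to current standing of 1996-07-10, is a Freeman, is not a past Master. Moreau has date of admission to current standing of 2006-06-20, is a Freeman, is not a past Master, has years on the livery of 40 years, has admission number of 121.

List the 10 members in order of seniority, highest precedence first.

Kapoor, Baptiste, Brennan, Amari, Farouk, Castillo, Mbeki, Delgado, Moreau, Tanaka

By standing in the guild: Kapoor and Baptiste (Liveryman); then Brennan, Amari, Farouk, Castillo, Mbeki, Delgado and Moreau (Freeman); then Tanaka (Journeyman).
Kapoor and Baptiste both have years on the livery 16 years, so the next rule applies.
Kapoor and Baptiste both have admission number 947, so the next rule applies.
Among Kapoor and Baptiste, by date of admission to current standing (earlier first): Kapoor (2013-03-25) before Baptiste (2014-09-18).
Among Brennan, Amari, Farouk, Castillo, Mbeki, Delgado and Moreau, by years on the livery (lower first) (reversed rule for this group): Brennan (1 year) before Amari, Farouk and Castillo (17 years) before Mbeki (30 years) before Delgado and Moreau (40 years).
Amari, Farouk and Castillo all have admission number 700, so the next rule applies.
Among Amari, Farouk and Castillo, by date of admission to current standing (earlier first): Amari (1996-07-10) before Farouk (1996-09-07) before Castillo (1998-07-18).
Delgado and Moreau both have admission number 121, so the next rule applies.
Among Delgado and Moreau, by date of admission to current standing (earlier first): Delgado (2001-03-20) before Moreau (2006-06-20).
Full order: Kapoor, Baptiste, Brennan, Amari, Farouk, Castillo, Mbeki, Delgado, Moreau, Tanaka.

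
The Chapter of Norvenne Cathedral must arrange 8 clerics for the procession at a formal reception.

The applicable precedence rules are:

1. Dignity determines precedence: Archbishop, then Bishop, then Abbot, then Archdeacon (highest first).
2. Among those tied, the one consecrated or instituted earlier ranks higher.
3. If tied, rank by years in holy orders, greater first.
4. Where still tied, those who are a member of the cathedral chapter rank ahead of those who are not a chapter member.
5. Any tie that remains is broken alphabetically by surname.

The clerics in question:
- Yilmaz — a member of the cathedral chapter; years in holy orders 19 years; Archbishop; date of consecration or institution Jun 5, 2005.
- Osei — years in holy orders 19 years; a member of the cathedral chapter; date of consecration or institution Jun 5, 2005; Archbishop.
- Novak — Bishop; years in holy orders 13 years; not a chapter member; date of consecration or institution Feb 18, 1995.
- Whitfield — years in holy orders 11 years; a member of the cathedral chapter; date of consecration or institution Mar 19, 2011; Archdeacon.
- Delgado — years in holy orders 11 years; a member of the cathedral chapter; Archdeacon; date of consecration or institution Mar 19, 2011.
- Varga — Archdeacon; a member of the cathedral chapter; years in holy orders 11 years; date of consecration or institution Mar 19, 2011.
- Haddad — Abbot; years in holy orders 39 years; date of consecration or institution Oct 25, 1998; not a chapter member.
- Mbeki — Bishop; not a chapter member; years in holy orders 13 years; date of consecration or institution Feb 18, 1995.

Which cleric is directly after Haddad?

Delgado

By dignity: Osei and Yilmaz (Archbishop); then Mbeki and Novak (Bishop); then Haddad (Abbot); then Delgado, Varga and Whitfield (Archdeacon).
Osei and Yilmaz both have date of consecration or institution Jun 5, 2005, so the next rule applies.
Osei and Yilmaz both have years in holy orders 19 years, so the next rule applies.
Osei and Yilmaz are each a member of the cathedral chapter, so the next rule applies.
Among Osei and Yilmaz, alphabetically by surname: Osei before Yilmaz.
Mbeki and Novak both have date of consecration or institution Feb 18, 1995, so the next rule applies.
Mbeki and Novak both have years in holy orders 13 years, so the next rule applies.
Mbeki and Novak are each not a chapter member, so the next rule applies.
Among Mbeki and Novak, alphabetically by surname: Mbeki before Novak.
Delgado, Varga and Whitfield all have date of consecration or institution Mar 19, 2011, so the next rule applies.
Delgado, Varga and Whitfield all have years in holy orders 11 years, so the next rule applies.
Delgado, Varga and Whitfield are each a member of the cathedral chapter, so the next rule applies.
Among Delgado, Varga and Whitfield, alphabetically by surname: Delgado before Varga before Whitfield.
Order: Osei, Yilmaz, Mbeki, Novak, Haddad, Delgado, Varga, Whitfield.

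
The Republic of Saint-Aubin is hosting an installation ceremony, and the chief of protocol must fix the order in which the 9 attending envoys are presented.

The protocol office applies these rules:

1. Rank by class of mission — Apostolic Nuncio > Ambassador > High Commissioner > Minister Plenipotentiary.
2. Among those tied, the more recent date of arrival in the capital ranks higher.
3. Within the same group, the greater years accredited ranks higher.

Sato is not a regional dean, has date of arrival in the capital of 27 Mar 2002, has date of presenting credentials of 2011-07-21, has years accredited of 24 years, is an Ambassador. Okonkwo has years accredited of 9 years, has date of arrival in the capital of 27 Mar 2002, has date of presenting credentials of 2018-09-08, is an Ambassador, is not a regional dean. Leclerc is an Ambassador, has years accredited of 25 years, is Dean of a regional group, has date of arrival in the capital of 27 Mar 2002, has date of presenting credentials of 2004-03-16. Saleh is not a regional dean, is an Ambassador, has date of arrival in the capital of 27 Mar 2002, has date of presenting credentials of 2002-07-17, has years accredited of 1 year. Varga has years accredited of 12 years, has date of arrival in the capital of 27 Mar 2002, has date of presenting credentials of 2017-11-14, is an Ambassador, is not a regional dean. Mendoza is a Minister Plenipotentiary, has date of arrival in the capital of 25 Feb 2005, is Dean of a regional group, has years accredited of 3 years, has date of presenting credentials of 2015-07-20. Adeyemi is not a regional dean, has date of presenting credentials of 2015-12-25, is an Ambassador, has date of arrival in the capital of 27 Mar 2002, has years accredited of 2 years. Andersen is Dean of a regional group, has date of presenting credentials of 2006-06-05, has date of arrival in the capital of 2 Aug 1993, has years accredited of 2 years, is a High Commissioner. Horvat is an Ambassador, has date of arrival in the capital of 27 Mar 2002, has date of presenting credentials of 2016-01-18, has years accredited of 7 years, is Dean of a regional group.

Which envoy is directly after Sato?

By class of mission: Leclerc, Sato, Varga, Okonkwo, Horvat, Adeyemi and Saleh (Ambassador); then Andersen (High Commissioner); then Mendoza (Minister Plenipotentiary).
Leclerc, Sato, Varga, Okonkwo, Horvat, Adeyemi and Saleh all have date of arrival in the capital 27 Mar 2002, so the next rule applies.
Among Leclerc, Sato, Varga, Okonkwo, Horvat, Adeyemi and Saleh, by years accredited (higher first): Leclerc (25 years) before Sato (24 years) before Varga (12 years) before Okonkwo (9 years) before Horvat (7 years) before Adeyemi (2 years) before Saleh (1 year).
Order: Leclerc, Sato, Varga, Okonkwo, Horvat, Adeyemi, Saleh, Andersen, Mendoza.

Varga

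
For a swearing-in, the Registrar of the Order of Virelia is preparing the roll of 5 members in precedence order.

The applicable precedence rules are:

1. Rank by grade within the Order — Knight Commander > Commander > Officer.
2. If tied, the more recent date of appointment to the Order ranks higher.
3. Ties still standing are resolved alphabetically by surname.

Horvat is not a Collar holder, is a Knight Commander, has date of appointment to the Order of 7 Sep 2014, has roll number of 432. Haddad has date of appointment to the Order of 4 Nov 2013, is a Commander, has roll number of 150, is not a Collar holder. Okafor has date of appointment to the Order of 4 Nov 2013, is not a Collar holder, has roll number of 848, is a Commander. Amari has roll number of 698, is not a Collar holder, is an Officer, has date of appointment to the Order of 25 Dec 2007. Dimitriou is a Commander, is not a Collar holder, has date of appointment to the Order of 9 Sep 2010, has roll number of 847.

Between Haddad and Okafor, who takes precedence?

By grade within the Order: Horvat (Knight Commander); then Haddad, Okafor and Dimitriou (Commander); then Amari (Officer).
Among Haddad, Okafor and Dimitriou, by date of appointment to the Order (later first): Haddad and Okafor (4 Nov 2013) before Dimitriou (9 Sep 2010).
Among Haddad and Okafor, alphabetically by surname: Haddad before Okafor.
So Haddad takes precedence.

Haddad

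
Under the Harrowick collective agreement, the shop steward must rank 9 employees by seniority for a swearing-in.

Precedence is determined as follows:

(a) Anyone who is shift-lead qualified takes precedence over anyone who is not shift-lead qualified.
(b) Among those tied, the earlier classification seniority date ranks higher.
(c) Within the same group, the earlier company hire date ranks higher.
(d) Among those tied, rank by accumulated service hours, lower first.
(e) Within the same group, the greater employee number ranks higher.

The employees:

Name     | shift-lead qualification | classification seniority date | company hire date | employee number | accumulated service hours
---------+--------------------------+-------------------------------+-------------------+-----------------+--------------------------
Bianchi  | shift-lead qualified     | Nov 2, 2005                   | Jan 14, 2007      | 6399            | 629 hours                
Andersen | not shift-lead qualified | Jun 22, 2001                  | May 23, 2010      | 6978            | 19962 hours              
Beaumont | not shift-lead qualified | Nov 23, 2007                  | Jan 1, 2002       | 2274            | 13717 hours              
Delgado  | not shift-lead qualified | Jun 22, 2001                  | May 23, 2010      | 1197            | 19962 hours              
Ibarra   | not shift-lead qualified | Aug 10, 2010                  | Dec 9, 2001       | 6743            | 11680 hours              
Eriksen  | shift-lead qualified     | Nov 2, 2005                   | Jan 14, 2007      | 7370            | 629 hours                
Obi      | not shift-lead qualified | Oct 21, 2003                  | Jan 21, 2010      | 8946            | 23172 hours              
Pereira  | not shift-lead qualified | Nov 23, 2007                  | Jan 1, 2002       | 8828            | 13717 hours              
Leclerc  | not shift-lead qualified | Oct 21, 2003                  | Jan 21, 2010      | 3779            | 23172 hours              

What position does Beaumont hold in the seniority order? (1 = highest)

8

By the first rule: Eriksen and Bianchi (both shift-lead qualified); then Andersen, Delgado, Obi, Leclerc, Pereira, Beaumont and Ibarra (each not shift-lead qualified).
Eriksen and Bianchi both have classification seniority date Nov 2, 2005, so the next rule applies.
Eriksen and Bianchi both have company hire date Jan 14, 2007, so the next rule applies.
Eriksen and Bianchi both have accumulated service hours 629 hours, so the next rule applies.
Among Eriksen and Bianchi, by employee number (higher first): Eriksen (7370) before Bianchi (6399).
Among Andersen, Delgado, Obi, Leclerc, Pereira, Beaumont and Ibarra, by classification seniority date (earlier first): Andersen and Delgado (Jun 22, 2001) before Obi and Leclerc (Oct 21, 2003) before Pereira and Beaumont (Nov 23, 2007) before Ibarra (Aug 10, 2010).
Andersen and Delgado both have company hire date May 23, 2010, so the next rule applies.
Andersen and Delgado both have accumulated service hours 19962 hours, so the next rule applies.
Among Andersen and Delgado, by employee number (higher first): Andersen (6978) before Delgado (1197).
Obi and Leclerc both have company hire date Jan 21, 2010, so the next rule applies.
Obi and Leclerc both have accumulated service hours 23172 hours, so the next rule applies.
Among Obi and Leclerc, by employee number (higher first): Obi (8946) before Leclerc (3779).
Pereira and Beaumont both have company hire date Jan 1, 2002, so the next rule applies.
Pereira and Beaumont both have accumulated service hours 13717 hours, so the next rule applies.
Among Pereira and Beaumont, by employee number (higher first): Pereira (8828) before Beaumont (2274).
Order: Eriksen, Bianchi, Andersen, Delgado, Obi, Leclerc, Pereira, Beaumont, Ibarra. So position 8.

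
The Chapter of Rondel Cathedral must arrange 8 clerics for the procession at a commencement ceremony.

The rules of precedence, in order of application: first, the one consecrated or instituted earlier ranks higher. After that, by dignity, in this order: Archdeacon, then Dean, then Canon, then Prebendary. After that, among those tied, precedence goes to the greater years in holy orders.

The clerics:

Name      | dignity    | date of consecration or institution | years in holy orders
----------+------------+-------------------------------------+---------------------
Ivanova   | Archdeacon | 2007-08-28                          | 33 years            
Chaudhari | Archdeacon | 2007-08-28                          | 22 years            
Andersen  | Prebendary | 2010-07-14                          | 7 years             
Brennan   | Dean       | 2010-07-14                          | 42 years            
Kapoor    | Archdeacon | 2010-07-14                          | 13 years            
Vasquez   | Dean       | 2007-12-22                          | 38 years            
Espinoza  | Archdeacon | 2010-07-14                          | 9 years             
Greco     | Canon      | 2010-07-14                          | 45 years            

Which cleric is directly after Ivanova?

Chaudhari

By date of consecration or institution (earlier first): Ivanova and Chaudhari (both 2007-08-28); then Vasquez (2007-12-22); then Kapoor, Espinoza, Brennan, Greco and Andersen (each 2010-07-14).
Ivanova and Chaudhari are each Archdeacon, so the next rule applies.
Among Ivanova and Chaudhari, by years in holy orders (higher first): Ivanova (33 years) before Chaudhari (22 years).
Among Kapoor, Espinoza, Brennan, Greco and Andersen, by dignity: Kapoor and Espinoza (Archdeacon) before Brennan (Dean) before Greco (Canon) before Andersen (Prebendary).
Among Kapoor and Espinoza, by years in holy orders (higher first): Kapoor (13 years) before Espinoza (9 years).
Order: Ivanova, Chaudhari, Vasquez, Kapoor, Espinoza, Brennan, Greco, Andersen.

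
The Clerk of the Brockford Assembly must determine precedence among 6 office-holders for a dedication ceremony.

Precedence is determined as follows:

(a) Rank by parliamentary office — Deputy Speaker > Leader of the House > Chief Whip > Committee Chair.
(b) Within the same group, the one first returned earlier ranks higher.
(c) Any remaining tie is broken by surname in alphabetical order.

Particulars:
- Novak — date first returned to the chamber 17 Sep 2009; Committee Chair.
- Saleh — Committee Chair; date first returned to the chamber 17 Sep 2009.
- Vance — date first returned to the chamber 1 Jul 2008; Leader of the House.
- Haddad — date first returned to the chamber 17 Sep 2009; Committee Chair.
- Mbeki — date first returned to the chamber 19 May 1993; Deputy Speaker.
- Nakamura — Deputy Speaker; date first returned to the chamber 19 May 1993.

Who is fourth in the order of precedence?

By parliamentary office: Mbeki and Nakamura (Deputy Speaker); then Vance (Leader of the House); then Haddad, Novak and Saleh (Committee Chair).
Mbeki and Nakamura both have date first returned to the chamber 19 May 1993, so the next rule applies.
Among Mbeki and Nakamura, alphabetically by surname: Mbeki before Nakamura.
Haddad, Novak and Saleh all have date first returned to the chamber 17 Sep 2009, so the next rule applies.
Among Haddad, Novak and Saleh, alphabetically by surname: Haddad before Novak before Saleh.
Order: Mbeki, Nakamura, Vance, Haddad, Novak, Saleh.

Haddad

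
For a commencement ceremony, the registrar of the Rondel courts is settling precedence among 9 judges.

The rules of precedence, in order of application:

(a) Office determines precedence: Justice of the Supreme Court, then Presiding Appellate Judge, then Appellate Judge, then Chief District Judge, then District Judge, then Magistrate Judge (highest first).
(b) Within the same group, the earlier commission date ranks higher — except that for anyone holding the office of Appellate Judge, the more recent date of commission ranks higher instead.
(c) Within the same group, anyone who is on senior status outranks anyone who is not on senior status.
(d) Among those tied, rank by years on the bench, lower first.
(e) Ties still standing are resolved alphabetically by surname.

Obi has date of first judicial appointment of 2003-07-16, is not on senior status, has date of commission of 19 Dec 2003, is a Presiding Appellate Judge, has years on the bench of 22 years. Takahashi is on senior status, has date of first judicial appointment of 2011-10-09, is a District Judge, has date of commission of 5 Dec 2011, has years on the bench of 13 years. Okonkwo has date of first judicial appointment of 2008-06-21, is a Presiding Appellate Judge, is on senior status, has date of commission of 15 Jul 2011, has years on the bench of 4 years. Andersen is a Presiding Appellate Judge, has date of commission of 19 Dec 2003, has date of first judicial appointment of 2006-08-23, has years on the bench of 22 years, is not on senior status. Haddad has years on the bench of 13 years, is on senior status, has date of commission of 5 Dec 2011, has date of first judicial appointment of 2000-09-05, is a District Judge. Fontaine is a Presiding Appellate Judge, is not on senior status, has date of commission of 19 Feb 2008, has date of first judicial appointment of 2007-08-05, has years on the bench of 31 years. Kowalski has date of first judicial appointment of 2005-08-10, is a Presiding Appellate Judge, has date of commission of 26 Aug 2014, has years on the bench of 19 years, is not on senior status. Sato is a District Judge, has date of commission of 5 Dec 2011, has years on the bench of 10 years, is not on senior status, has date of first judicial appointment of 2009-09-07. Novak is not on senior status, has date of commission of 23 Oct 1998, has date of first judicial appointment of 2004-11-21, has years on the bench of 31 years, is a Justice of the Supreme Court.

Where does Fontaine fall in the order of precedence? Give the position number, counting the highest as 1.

4

By office: Novak (Justice of the Supreme Court); then Andersen, Obi, Fontaine, Okonkwo and Kowalski (Presiding Appellate Judge); then Haddad, Takahashi and Sato (District Judge).
Among Andersen, Obi, Fontaine, Okonkwo and Kowalski, by date of commission (earlier first): Andersen and Obi (19 Dec 2003) before Fontaine (19 Feb 2008) before Okonkwo (15 Jul 2011) before Kowalski (26 Aug 2014).
Andersen and Obi are each not on senior status, so the next rule applies.
Andersen and Obi both have years on the bench 22 years, so the next rule applies.
Among Andersen and Obi, alphabetically by surname: Andersen before Obi.
Haddad, Takahashi and Sato all have date of commission 5 Dec 2011, so the next rule applies.
Among Haddad, Takahashi and Sato, on senior status before not on senior status: Haddad and Takahashi (on senior status) before Sato (not on senior status).
Haddad and Takahashi both have years on the bench 13 years, so the next rule applies.
Among Haddad and Takahashi, alphabetically by surname: Haddad before Takahashi.
Order: Novak, Andersen, Obi, Fontaine, Okonkwo, Kowalski, Haddad, Takahashi, Sato. So position 4.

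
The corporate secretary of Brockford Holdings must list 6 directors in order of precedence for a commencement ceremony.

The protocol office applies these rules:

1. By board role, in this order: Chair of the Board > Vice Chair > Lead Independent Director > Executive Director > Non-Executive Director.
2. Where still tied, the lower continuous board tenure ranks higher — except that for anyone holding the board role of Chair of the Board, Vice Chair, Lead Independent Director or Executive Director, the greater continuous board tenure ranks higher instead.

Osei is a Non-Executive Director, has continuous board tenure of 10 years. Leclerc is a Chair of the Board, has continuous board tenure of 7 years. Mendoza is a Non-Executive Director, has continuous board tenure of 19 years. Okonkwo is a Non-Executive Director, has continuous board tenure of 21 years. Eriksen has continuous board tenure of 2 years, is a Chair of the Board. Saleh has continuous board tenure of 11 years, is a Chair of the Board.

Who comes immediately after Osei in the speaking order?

By board role: Saleh, Leclerc and Eriksen (Chair of the Board); then Osei, Mendoza and Okonkwo (Non-Executive Director).
Among Saleh, Leclerc and Eriksen, by continuous board tenure (higher first) (reversed rule for this group): Saleh (11 years) before Leclerc (7 years) before Eriksen (2 years).
Among Osei, Mendoza and Okonkwo, by continuous board tenure (lower first): Osei (10 years) before Mendoza (19 years) before Okonkwo (21 years).
Order: Saleh, Leclerc, Eriksen, Osei, Mendoza, Okonkwo.

Mendoza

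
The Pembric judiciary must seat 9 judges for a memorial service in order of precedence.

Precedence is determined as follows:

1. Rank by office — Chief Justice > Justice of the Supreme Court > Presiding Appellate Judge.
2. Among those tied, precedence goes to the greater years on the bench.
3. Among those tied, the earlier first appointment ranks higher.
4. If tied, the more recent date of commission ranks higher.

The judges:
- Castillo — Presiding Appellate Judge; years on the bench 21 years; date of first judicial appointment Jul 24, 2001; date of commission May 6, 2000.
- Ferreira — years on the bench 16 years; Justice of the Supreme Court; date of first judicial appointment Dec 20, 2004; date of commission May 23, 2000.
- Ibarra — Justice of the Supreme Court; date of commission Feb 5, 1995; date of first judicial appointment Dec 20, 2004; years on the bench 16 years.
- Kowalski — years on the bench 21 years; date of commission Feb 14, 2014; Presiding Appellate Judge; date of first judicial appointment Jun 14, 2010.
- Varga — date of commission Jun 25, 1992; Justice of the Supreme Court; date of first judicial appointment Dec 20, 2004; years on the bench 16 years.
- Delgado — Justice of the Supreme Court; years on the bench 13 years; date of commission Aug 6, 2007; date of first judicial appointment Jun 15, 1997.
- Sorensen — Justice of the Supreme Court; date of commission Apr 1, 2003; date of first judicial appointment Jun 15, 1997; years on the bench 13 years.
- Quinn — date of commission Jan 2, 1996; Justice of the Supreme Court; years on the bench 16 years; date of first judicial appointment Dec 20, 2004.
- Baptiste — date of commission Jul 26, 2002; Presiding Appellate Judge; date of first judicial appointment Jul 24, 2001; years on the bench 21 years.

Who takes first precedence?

Ferreira

By office: Ferreira, Quinn, Ibarra, Varga, Delgado and Sorensen (Justice of the Supreme Court); then Baptiste, Castillo and Kowalski (Presiding Appellate Judge).
Among Ferreira, Quinn, Ibarra, Varga, Delgado and Sorensen, by years on the bench (higher first): Ferreira, Quinn, Ibarra and Varga (16 years) before Delgado and Sorensen (13 years).
Ferreira, Quinn, Ibarra and Varga all have date of first judicial appointment Dec 20, 2004, so the next rule applies.
Among Ferreira, Quinn, Ibarra and Varga, by date of commission (later first): Ferreira (May 23, 2000) before Quinn (Jan 2, 1996) before Ibarra (Feb 5, 1995) before Varga (Jun 25, 1992).
Delgado and Sorensen both have date of first judicial appointment Jun 15, 1997, so the next rule applies.
Among Delgado and Sorensen, by date of commission (later first): Delgado (Aug 6, 2007) before Sorensen (Apr 1, 2003).
Baptiste, Castillo and Kowalski all have years on the bench 21 years, so the next rule applies.
Among Baptiste, Castillo and Kowalski, by date of first judicial appointment (earlier first): Baptiste and Castillo (Jul 24, 2001) before Kowalski (Jun 14, 2010).
Among Baptiste and Castillo, by date of commission (later first): Baptiste (Jul 26, 2002) before Castillo (May 6, 2000).
Order: Ferreira, Quinn, Ibarra, Varga, Delgado, Sorensen, Baptiste, Castillo, Kowalski.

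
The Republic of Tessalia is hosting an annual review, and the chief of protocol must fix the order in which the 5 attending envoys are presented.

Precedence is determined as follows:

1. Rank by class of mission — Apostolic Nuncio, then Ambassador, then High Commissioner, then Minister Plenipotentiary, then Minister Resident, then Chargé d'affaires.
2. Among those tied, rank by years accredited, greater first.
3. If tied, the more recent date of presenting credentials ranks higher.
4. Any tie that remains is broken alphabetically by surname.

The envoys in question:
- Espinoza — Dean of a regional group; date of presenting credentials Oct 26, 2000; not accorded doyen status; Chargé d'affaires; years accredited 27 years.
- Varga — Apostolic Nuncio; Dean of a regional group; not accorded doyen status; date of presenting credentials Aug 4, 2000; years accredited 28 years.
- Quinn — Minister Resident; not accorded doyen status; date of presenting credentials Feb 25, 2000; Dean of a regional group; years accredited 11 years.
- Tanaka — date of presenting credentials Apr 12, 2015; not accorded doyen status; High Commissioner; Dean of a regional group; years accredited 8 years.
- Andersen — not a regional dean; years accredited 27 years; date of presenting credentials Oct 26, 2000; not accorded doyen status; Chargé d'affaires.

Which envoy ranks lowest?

Espinoza

By class of mission: Varga (Apostolic Nuncio); then Tanaka (High Commissioner); then Quinn (Minister Resident); then Andersen and Espinoza (Chargé d'affaires).
Andersen and Espinoza both have years accredited 27 years, so the next rule applies.
Andersen and Espinoza both have date of presenting credentials Oct 26, 2000, so the next rule applies.
Among Andersen and Espinoza, alphabetically by surname: Andersen before Espinoza.
Order: Varga, Tanaka, Quinn, Andersen, Espinoza.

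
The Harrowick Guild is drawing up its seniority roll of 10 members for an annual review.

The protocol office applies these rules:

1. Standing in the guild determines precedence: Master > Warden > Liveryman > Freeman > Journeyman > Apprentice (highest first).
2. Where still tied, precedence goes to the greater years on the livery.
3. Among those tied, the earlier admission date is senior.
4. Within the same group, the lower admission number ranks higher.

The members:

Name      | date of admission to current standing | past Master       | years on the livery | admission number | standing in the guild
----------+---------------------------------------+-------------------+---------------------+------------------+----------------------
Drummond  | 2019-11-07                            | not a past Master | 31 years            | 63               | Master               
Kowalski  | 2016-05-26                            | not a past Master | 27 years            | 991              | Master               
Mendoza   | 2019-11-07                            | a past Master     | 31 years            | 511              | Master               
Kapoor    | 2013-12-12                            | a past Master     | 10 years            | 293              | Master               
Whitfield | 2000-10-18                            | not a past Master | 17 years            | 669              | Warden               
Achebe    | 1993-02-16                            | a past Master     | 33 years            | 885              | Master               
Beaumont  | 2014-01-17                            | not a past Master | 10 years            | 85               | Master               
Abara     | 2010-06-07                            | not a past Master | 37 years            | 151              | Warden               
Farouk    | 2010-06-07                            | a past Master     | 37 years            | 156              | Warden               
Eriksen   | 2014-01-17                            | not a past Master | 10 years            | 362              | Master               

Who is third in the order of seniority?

By standing in the guild: Achebe, Drummond, Mendoza, Kowalski, Kapoor, Beaumont and Eriksen (Master); then Abara, Farouk and Whitfield (Warden).
Among Achebe, Drummond, Mendoza, Kowalski, Kapoor, Beaumont and Eriksen, by years on the livery (higher first): Achebe (33 years) before Drummond and Mendoza (31 years) before Kowalski (27 years) before Kapoor, Beaumont and Eriksen (10 years).
Drummond and Mendoza both have date of admission to current standing 2019-11-07, so the next rule applies.
Among Drummond and Mendoza, by admission number (lower first): Drummond (63) before Mendoza (511).
Among Kapoor, Beaumont and Eriksen, by date of admission to current standing (earlier first): Kapoor (2013-12-12) before Beaumont and Eriksen (2014-01-17).
Among Beaumont and Eriksen, by admission number (lower first): Beaumont (85) before Eriksen (362).
Among Abara, Farouk and Whitfield, by years on the livery (higher first): Abara and Farouk (37 years) before Whitfield (17 years).
Abara and Farouk both have date of admission to current standing 2010-06-07, so the next rule applies.
Among Abara and Farouk, by admission number (lower first): Abara (151) before Farouk (156).
Order: Achebe, Drummond, Mendoza, Kowalski, Kapoor, Beaumont, Eriksen, Abara, Farouk, Whitfield.

Mendoza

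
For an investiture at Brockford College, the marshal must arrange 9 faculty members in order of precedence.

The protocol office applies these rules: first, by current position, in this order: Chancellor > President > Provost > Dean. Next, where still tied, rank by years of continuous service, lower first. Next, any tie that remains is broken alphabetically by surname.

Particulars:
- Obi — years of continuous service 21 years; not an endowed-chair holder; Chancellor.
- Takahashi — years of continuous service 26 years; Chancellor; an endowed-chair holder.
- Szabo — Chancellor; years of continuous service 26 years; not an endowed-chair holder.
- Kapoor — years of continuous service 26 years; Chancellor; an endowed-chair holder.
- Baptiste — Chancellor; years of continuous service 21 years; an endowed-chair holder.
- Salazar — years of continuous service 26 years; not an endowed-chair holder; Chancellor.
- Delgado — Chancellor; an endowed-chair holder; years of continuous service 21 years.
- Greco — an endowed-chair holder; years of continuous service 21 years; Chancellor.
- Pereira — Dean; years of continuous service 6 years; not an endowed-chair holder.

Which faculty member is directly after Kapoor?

Salazar

By current position: Baptiste, Delgado, Greco, Obi, Kapoor, Salazar, Szabo and Takahashi (Chancellor); then Pereira (Dean).
Among Baptiste, Delgado, Greco, Obi, Kapoor, Salazar, Szabo and Takahashi, by years of continuous service (lower first): Baptiste, Delgado, Greco and Obi (21 years) before Kapoor, Salazar, Szabo and Takahashi (26 years).
Among Baptiste, Delgado, Greco and Obi, alphabetically by surname: Baptiste before Delgado before Greco before Obi.
Among Kapoor, Salazar, Szabo and Takahashi, alphabetically by surname: Kapoor before Salazar before Szabo before Takahashi.
Order: Baptiste, Delgado, Greco, Obi, Kapoor, Salazar, Szabo, Takahashi, Pereira.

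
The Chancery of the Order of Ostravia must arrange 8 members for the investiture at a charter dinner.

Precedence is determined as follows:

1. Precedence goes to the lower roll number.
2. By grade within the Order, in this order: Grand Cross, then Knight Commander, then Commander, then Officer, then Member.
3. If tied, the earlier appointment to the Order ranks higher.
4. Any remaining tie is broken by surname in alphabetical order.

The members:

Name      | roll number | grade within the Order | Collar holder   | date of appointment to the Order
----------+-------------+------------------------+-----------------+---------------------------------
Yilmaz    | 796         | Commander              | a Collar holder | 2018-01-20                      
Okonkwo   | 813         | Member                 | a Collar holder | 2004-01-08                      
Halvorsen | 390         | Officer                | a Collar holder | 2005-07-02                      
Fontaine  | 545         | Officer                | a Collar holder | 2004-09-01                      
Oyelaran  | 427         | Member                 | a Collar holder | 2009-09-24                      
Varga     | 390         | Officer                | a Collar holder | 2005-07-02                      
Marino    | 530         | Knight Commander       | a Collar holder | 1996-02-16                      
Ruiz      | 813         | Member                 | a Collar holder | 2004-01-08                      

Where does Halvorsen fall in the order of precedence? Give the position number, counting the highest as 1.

By roll number (lower first): Halvorsen and Varga (both 390); then Oyelaran (427); then Marino (530); then Fontaine (545); then Yilmaz (796); then Okonkwo and Ruiz (both 813).
Halvorsen and Varga are each Officer, so the next rule applies.
Halvorsen and Varga both have date of appointment to the Order 2005-07-02, so the next rule applies.
Among Halvorsen and Varga, alphabetically by surname: Halvorsen before Varga.
Okonkwo and Ruiz are each Member, so the next rule applies.
Okonkwo and Ruiz both have date of appointment to the Order 2004-01-08, so the next rule applies.
Among Okonkwo and Ruiz, alphabetically by surname: Okonkwo before Ruiz.
Order: Halvorsen, Varga, Oyelaran, Marino, Fontaine, Yilmaz, Okonkwo, Ruiz. So position 1.

1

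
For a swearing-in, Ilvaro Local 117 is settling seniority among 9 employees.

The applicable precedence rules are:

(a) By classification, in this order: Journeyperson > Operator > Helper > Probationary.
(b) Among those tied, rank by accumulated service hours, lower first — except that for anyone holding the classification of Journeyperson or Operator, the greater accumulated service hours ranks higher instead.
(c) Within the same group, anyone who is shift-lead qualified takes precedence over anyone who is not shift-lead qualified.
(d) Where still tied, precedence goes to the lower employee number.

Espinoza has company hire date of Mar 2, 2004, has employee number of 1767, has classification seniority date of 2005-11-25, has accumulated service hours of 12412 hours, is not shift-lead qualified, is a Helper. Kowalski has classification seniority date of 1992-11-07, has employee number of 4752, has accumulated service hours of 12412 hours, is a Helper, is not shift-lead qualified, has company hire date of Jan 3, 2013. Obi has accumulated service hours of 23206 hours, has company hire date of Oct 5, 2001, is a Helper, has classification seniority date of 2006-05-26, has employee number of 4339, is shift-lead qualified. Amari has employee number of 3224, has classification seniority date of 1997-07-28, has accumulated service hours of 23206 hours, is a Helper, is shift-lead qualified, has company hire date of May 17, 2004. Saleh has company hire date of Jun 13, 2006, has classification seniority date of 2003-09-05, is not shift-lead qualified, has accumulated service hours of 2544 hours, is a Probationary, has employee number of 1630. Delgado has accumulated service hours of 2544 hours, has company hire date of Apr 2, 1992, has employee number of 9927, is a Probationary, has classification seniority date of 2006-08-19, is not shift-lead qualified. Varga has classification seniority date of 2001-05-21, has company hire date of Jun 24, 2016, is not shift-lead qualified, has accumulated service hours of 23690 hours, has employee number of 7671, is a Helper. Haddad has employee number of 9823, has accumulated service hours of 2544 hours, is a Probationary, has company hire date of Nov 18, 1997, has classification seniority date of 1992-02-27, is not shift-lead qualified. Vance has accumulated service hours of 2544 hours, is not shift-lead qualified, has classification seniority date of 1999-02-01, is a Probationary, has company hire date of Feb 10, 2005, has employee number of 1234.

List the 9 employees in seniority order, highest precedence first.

By classification: Espinoza, Kowalski, Amari, Obi and Varga (Helper); then Vance, Saleh, Haddad and Delgado (Probationary).
Among Espinoza, Kowalski, Amari, Obi and Varga, by accumulated service hours (lower first): Espinoza and Kowalski (12412 hours) before Amari and Obi (23206 hours) before Varga (23690 hours).
Espinoza and Kowalski are each not shift-lead qualified, so the next rule applies.
Among Espinoza and Kowalski, by employee number (lower first): Espinoza (1767) before Kowalski (4752).
Amari and Obi are each shift-lead qualified, so the next rule applies.
Among Amari and Obi, by employee number (lower first): Amari (3224) before Obi (4339).
Vance, Saleh, Haddad and Delgado all have accumulated service hours 2544 hours, so the next rule applies.
Vance, Saleh, Haddad and Delgado are each not shift-lead qualified, so the next rule applies.
Among Vance, Saleh, Haddad and Delgado, by employee number (lower first): Vance (1234) before Saleh (1630) before Haddad (9823) before Delgado (9927).
Full order: Espinoza, Kowalski, Amari, Obi, Varga, Vance, Saleh, Haddad, Delgado.

Espinoza, Kowalski, Amari, Obi, Varga, Vance, Saleh, Haddad, Delgado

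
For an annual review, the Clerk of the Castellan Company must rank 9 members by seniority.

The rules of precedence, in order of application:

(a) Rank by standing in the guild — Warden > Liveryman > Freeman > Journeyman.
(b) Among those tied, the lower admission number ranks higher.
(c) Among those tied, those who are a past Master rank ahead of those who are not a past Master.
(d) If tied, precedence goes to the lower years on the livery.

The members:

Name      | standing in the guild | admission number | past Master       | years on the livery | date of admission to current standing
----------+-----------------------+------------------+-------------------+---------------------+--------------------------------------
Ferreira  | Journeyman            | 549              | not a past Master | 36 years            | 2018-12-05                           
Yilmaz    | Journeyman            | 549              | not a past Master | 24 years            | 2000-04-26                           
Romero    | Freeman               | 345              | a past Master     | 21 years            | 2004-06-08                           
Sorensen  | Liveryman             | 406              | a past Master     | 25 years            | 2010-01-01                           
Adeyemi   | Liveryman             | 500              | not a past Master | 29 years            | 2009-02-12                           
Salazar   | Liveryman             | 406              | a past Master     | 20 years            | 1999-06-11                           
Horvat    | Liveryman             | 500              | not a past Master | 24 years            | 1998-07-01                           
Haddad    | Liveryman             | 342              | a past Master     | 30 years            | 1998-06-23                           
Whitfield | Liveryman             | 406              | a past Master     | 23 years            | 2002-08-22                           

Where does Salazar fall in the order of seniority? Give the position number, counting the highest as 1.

By standing in the guild: Haddad, Salazar, Whitfield, Sorensen, Horvat and Adeyemi (Liveryman); then Romero (Freeman); then Yilmaz and Ferreira (Journeyman).
Among Haddad, Salazar, Whitfield, Sorensen, Horvat and Adeyemi, by admission number (lower first): Haddad (342) before Salazar, Whitfield and Sorensen (406) before Horvat and Adeyemi (500).
Salazar, Whitfield and Sorensen are each a past Master, so the next rule applies.
Among Salazar, Whitfield and Sorensen, by years on the livery (lower first): Salazar (20 years) before Whitfield (23 years) before Sorensen (25 years).
Horvat and Adeyemi are each not a past Master, so the next rule applies.
Among Horvat and Adeyemi, by years on the livery (lower first): Horvat (24 years) before Adeyemi (29 years).
Yilmaz and Ferreira both have admission number 549, so the next rule applies.
Yilmaz and Ferreira are each not a past Master, so the next rule applies.
Among Yilmaz and Ferreira, by years on the livery (lower first): Yilmaz (24 years) before Ferreira (36 years).
Order: Haddad, Salazar, Whitfield, Sorensen, Horvat, Adeyemi, Romero, Yilmaz, Ferreira. So position 2.

2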